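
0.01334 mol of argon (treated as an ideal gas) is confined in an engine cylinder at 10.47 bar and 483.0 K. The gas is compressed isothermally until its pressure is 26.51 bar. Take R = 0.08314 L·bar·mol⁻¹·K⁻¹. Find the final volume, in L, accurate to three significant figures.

V₂ ≈ 0.0202 L

From PV = nRT: V₁ = nRT₁/P₁ = 0.05116 L.
T constant ⇒ Boyle's law P V = const: T₂ = T₁; V₂ = V₁·(P₁/P₂) = 0.02021 L.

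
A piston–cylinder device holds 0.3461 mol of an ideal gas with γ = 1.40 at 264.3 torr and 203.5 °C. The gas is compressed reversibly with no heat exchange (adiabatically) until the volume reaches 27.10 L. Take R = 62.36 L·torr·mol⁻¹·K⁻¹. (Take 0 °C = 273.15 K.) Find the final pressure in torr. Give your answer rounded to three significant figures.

P₂ ≈ 439 torr

Convert: T₁ = 476.6 K.
From PV = nRT: V₁ = nRT₁/P₁ = 38.92 L.
Adiabatic (γ = 1.40), T V^(γ−1) and P V^γ constant: T₂ = T₁·(V₁/V₂)^(γ−1) = 550.9 K; P₂ = P₁·(V₁/V₂)^γ = 438.8 torr.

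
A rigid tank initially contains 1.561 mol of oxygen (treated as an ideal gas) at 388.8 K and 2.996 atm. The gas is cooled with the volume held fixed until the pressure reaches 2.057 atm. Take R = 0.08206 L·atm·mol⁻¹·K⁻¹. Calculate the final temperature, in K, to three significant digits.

From PV = nRT: V₁ = nRT₁/P₁ = 16.62 L.
Isochoric, so P/T is constant: V₂ = V₁; T₂ = T₁·(P₂/P₁) = 266.9 K.

T₂ ≈ 267 K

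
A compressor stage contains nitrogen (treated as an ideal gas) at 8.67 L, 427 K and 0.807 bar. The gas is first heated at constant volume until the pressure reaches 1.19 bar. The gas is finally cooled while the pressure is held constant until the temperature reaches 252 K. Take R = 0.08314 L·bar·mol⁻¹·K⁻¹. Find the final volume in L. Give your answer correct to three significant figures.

V constant ⇒ P ∝ T: V₂ = V₁; T₂ = T₁·(P₂/P₁) = 629.7 K.
Isobaric, so V/T is constant: P₃ = P₂; V₃ = V₂·(T₃/T₂) = 3.470 L.

V₃ ≈ 3.47 L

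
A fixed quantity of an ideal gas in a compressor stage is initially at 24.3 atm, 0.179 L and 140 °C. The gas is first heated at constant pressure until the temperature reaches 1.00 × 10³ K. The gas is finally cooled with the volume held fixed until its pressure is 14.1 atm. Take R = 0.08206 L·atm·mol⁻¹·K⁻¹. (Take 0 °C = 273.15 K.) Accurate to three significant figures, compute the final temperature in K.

T₃ ≈ 580 K

Convert: T₁ = 413.1 K.
Isobaric, so V/T is constant: P₂ = P₁; V₂ = V₁·(T₂/T₁) = 0.4333 L.
V constant ⇒ P ∝ T: V₃ = V₂; T₃ = T₂·(P₃/P₂) = 580.2 K.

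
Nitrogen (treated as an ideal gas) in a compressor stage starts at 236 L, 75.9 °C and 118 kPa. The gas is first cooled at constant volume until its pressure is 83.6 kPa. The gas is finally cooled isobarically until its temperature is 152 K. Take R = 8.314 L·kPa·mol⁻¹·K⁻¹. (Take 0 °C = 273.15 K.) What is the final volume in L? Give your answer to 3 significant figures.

Convert: T₁ = 349.0 K.
V constant ⇒ P ∝ T: V₂ = V₁; T₂ = T₁·(P₂/P₁) = 247.3 K.
Isobaric, so V/T is constant: P₃ = P₂; V₃ = V₂·(T₃/T₂) = 145.1 L.

V₃ ≈ 145 L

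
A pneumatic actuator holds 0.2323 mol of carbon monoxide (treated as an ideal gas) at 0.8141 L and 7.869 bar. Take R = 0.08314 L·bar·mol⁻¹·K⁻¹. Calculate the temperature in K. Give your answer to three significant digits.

T ≈ 332 K

PV = nRT ⇒ T = PV/(nR) = (7.869 × 0.8141) / (0.2323 × 0.08314)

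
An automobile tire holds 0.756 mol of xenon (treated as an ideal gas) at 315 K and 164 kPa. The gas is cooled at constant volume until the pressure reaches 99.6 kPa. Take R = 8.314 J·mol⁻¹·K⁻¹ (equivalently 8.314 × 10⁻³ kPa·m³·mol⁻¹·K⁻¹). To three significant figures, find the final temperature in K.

T₂ ≈ 191 K

From PV = nRT: V₁ = nRT₁/P₁ = 0.01207 m³.
Isochoric, so P/T is constant: V₂ = V₁; T₂ = T₁·(P₂/P₁) = 191.3 K.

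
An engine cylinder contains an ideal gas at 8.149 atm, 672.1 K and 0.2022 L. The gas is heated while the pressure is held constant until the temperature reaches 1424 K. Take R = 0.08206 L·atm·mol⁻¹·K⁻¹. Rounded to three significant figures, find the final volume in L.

V₂ ≈ 0.428 L

P constant ⇒ V ∝ T: P₂ = P₁; V₂ = V₁·(T₂/T₁) = 0.4284 L.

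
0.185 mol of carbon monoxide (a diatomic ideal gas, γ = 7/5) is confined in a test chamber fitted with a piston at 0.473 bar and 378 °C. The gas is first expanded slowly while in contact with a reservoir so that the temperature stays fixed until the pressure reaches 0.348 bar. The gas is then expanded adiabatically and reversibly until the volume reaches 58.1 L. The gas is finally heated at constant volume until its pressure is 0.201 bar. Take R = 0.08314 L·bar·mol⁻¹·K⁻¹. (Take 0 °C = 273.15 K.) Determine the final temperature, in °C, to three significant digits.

T₄ ≈ 486 °C

Convert: T₁ = 651.1 K.
From PV = nRT: V₁ = nRT₁/P₁ = 21.17 L.
Isothermal, so P V is constant: T₂ = T₁; V₂ = V₁·(P₁/P₂) = 28.78 L.
Reversible adiabatic, γ = 7/5: T₃ = T₂·(V₂/V₃)^(γ−1) = 491.6 K; P₃ = P₂·(V₂/V₃)^γ = 0.1302 bar.
Isochoric, so P/T is constant: V₄ = V₃; T₄ = T₃·(P₄/P₃) = 759.3 K.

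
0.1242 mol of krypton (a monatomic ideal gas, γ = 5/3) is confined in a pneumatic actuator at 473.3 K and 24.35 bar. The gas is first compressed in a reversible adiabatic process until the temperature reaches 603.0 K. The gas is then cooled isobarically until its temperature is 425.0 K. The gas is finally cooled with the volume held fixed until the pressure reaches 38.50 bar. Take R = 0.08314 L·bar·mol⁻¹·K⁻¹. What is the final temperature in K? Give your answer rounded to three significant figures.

From PV = nRT: V₁ = nRT₁/P₁ = 0.2007 L.
Reversible adiabatic, γ = 5/3: P₂ = P₁·(T₂/T₁)^(γ/(γ−1)) = 44.61 bar; V₂ = V₁·(T₁/T₂)^(1/(γ−1)) = 0.1396 L.
Isobaric, so V/T is constant: P₃ = P₂; V₃ = V₂·(T₃/T₂) = 0.09837 L.
V constant ⇒ P ∝ T: V₄ = V₃; T₄ = T₃·(P₄/P₃) = 366.8 K.

T₄ ≈ 367 K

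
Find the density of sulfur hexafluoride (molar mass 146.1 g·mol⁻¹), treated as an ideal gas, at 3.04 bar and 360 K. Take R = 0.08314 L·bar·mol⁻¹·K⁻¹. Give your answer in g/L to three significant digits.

ρ ≈ 14.8 g/L

ρ = PM/(RT) = (3.04 × 146.1) / (0.08314 × 360.0)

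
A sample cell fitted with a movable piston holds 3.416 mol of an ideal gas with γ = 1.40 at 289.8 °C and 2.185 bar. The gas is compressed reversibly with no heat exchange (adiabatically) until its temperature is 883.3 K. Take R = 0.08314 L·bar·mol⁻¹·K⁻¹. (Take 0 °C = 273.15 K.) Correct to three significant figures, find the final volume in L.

V₂ ≈ 23.7 L

Convert: T₁ = 563.0 K.
From PV = nRT: V₁ = nRT₁/P₁ = 73.17 L.
Adiabatic (γ = 1.40), T V^(γ−1) and P V^γ constant: P₂ = P₁·(T₂/T₁)^(γ/(γ−1)) = 10.57 bar; V₂ = V₁·(T₁/T₂)^(1/(γ−1)) = 23.73 L.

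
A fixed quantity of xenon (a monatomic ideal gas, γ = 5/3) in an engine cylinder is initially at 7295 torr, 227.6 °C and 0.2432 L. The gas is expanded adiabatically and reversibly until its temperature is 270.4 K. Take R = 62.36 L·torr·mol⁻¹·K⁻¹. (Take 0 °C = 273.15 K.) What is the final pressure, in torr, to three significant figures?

P₂ ≈ 1.56e+03 torr

Convert: T₁ = 500.8 K.
Adiabatic (γ = 5/3), T V^(γ−1) and P V^γ constant: P₂ = P₁·(T₂/T₁)^(γ/(γ−1)) = 1563 torr; V₂ = V₁·(T₁/T₂)^(1/(γ−1)) = 0.6129 L.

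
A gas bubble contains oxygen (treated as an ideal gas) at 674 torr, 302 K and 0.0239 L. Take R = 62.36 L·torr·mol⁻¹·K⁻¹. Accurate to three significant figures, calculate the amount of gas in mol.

n ≈ 0.000855 mol

PV = nRT ⇒ n = PV/(RT) = (674 × 0.0239) / (62.36 × 302)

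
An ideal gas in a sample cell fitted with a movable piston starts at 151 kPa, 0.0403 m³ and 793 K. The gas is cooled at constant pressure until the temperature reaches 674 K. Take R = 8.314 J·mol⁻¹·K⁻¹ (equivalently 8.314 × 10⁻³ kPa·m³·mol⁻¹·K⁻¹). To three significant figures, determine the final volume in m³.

V₂ ≈ 0.0343 m³

P constant ⇒ V ∝ T: P₂ = P₁; V₂ = V₁·(T₂/T₁) = 0.03425 m³.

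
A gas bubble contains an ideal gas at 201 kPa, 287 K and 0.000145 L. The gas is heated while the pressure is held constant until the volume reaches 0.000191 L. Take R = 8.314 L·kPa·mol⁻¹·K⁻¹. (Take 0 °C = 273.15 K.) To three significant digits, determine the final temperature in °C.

T₂ ≈ 105 °C

Isobaric, so V/T is constant: P₂ = P₁; T₂ = T₁·(V₂/V₁) = 378.0 K.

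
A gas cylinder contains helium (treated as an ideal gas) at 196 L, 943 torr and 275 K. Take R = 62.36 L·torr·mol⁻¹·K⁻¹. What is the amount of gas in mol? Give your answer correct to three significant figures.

n ≈ 10.8 mol

PV = nRT ⇒ n = PV/(RT) = (943 × 196) / (62.36 × 275)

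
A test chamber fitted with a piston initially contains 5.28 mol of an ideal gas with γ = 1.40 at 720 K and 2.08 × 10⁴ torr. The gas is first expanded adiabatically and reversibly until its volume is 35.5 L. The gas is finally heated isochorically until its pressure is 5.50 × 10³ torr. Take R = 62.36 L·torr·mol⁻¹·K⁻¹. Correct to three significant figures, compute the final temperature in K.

From PV = nRT: V₁ = nRT₁/P₁ = 11.40 L.
Reversible adiabatic, γ = 1.40: T₂ = T₁·(V₁/V₂)^(γ−1) = 457.1 K; P₂ = P₁·(V₁/V₂)^γ = 4239 torr.
Isochoric, so P/T is constant: V₃ = V₂; T₃ = T₂·(P₃/P₂) = 593.0 K.

T₃ ≈ 593 K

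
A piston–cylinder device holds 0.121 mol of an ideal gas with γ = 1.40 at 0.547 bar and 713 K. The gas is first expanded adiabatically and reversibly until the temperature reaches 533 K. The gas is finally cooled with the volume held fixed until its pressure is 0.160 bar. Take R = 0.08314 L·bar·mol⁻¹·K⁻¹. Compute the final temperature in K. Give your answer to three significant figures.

From PV = nRT: V₁ = nRT₁/P₁ = 13.11 L.
Adiabatic (γ = 1.40), T V^(γ−1) and P V^γ constant: P₂ = P₁·(T₂/T₁)^(γ/(γ−1)) = 0.1976 bar; V₂ = V₁·(T₁/T₂)^(1/(γ−1)) = 27.14 L.
Isochoric, so P/T is constant: V₃ = V₂; T₃ = T₂·(P₃/P₂) = 431.6 K.

T₃ ≈ 432 K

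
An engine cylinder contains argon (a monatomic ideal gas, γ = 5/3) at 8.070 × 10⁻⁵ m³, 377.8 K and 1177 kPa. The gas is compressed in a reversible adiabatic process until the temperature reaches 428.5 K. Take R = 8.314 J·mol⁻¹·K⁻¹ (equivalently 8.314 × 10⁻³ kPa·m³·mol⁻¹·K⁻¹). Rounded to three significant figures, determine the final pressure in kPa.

Reversible adiabatic, γ = 5/3: P₂ = P₁·(T₂/T₁)^(γ/(γ−1)) = 1612 kPa; V₂ = V₁·(T₁/T₂)^(1/(γ−1)) = 6.681e-05 m³.

P₂ ≈ 1.61e+03 kPa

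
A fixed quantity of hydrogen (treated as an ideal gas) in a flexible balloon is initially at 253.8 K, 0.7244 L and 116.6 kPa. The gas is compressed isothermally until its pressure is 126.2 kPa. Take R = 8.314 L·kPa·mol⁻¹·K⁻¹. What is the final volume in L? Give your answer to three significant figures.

V₂ ≈ 0.669 L

Isothermal, so P V is constant: T₂ = T₁; V₂ = V₁·(P₁/P₂) = 0.6693 L.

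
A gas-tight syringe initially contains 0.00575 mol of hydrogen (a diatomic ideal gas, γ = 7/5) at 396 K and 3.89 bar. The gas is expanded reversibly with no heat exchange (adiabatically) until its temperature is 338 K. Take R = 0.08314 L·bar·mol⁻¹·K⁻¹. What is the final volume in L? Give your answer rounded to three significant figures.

From PV = nRT: V₁ = nRT₁/P₁ = 0.04867 L.
Reversible adiabatic, γ = 7/5: P₂ = P₁·(T₂/T₁)^(γ/(γ−1)) = 2.235 bar; V₂ = V₁·(T₁/T₂)^(1/(γ−1)) = 0.07231 L.

V₂ ≈ 0.0723 L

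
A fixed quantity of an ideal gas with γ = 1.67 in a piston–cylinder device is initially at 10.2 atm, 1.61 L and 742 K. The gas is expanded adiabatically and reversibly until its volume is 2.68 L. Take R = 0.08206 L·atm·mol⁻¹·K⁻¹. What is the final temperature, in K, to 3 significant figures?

T₂ ≈ 527 K

Adiabatic (γ = 1.67), T V^(γ−1) and P V^γ constant: T₂ = T₁·(V₁/V₂)^(γ−1) = 527.4 K; P₂ = P₁·(V₁/V₂)^γ = 4.355 atm.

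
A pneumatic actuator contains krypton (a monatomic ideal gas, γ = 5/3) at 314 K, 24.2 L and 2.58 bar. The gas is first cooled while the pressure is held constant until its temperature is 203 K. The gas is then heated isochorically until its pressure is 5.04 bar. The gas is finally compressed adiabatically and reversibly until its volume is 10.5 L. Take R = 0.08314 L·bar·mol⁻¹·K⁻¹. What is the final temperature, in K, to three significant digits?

Isobaric, so V/T is constant: P₂ = P₁; V₂ = V₁·(T₂/T₁) = 15.65 L.
V constant ⇒ P ∝ T: V₃ = V₂; T₃ = T₂·(P₃/P₂) = 396.6 K.
Adiabatic (γ = 5/3), T V^(γ−1) and P V^γ constant: T₄ = T₃·(V₃/V₄)^(γ−1) = 517.3 K; P₄ = P₃·(V₃/V₄)^γ = 9.797 bar.

T₄ ≈ 517 K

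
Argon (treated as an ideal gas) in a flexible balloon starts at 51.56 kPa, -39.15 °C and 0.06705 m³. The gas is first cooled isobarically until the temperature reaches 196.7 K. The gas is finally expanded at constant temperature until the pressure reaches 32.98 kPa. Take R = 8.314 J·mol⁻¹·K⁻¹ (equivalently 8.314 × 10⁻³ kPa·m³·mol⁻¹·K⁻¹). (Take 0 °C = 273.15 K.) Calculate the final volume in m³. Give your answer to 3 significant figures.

Convert: T₁ = 234.0 K.
P constant ⇒ V ∝ T: P₂ = P₁; V₂ = V₁·(T₂/T₁) = 0.05636 m³.
Isothermal, so P V is constant: T₃ = T₂; V₃ = V₂·(P₂/P₃) = 0.08811 m³.

V₃ ≈ 0.0881 m³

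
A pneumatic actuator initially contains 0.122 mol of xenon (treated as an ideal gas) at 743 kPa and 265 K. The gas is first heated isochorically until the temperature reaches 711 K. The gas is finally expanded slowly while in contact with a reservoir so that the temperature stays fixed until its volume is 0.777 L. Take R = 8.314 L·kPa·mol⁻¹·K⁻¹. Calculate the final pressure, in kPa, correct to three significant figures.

From PV = nRT: V₁ = nRT₁/P₁ = 0.3618 L.
V constant ⇒ P ∝ T: V₂ = V₁; P₂ = P₁·(T₂/T₁) = 1993 kPa.
T constant ⇒ Boyle's law P V = const: T₃ = T₂; P₃ = P₂·(V₂/V₃) = 928.2 kPa.

P₃ ≈ 928 kPa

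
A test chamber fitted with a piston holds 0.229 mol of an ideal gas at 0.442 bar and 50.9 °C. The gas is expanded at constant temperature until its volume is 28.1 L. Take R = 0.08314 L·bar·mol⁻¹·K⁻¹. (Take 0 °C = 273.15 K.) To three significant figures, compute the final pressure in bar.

Convert: T₁ = 324.0 K.
From PV = nRT: V₁ = nRT₁/P₁ = 13.96 L.
T constant ⇒ Boyle's law P V = const: T₂ = T₁; P₂ = P₁·(V₁/V₂) = 0.2196 bar.

P₂ ≈ 0.220 bar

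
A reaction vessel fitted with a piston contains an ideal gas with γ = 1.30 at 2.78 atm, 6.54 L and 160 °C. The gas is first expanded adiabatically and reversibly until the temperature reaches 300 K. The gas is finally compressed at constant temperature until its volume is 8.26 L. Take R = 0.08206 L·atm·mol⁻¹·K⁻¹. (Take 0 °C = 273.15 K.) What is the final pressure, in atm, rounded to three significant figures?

P₃ ≈ 1.52 atm

Convert: T₁ = 433.1 K.
Reversible adiabatic, γ = 1.30: P₂ = P₁·(T₂/T₁)^(γ/(γ−1)) = 0.5660 atm; V₂ = V₁·(T₁/T₂)^(1/(γ−1)) = 22.25 L.
Isothermal, so P V is constant: T₃ = T₂; P₃ = P₂·(V₂/V₃) = 1.524 atm.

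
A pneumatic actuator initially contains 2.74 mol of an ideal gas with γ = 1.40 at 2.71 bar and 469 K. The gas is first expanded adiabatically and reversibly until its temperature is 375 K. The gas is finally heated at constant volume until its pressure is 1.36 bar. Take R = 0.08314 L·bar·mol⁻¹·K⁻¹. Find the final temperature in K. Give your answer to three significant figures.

T₃ ≈ 412 K

From PV = nRT: V₁ = nRT₁/P₁ = 39.42 L.
Reversible adiabatic, γ = 1.40: P₂ = P₁·(T₂/T₁)^(γ/(γ−1)) = 1.239 bar; V₂ = V₁·(T₁/T₂)^(1/(γ−1)) = 68.96 L.
V constant ⇒ P ∝ T: V₃ = V₂; T₃ = T₂·(P₃/P₂) = 411.7 K.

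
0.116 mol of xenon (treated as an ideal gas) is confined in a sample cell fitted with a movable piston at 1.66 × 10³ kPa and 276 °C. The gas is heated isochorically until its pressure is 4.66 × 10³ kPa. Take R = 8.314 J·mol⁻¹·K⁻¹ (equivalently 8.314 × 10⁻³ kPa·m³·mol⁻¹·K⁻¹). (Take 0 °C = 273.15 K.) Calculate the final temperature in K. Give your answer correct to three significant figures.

T₂ ≈ 1.54e+03 K

Convert: T₁ = 549.1 K.
From PV = nRT: V₁ = nRT₁/P₁ = 0.0003190 m³.
Isochoric, so P/T is constant: V₂ = V₁; T₂ = T₁·(P₂/P₁) = 1542 K.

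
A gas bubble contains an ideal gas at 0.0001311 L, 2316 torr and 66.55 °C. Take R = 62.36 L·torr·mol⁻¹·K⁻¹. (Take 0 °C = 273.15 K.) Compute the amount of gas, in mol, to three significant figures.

n ≈ 1.43e-05 mol

Convert: T = 339.70 K.
PV = nRT ⇒ n = PV/(RT) = (2316 × 0.0001311) / (62.36 × 339.70)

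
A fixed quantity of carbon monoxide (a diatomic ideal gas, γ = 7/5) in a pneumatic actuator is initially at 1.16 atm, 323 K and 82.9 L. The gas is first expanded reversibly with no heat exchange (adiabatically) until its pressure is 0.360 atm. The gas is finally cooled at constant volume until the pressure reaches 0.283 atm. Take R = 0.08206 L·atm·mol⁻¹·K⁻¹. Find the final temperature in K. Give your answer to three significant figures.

Adiabatic (γ = 7/5), T V^(γ−1) and P V^γ constant: T₂ = T₁·(P₂/P₁)^((γ−1)/γ) = 231.2 K; V₂ = V₁·(P₁/P₂)^(1/γ) = 191.2 L.
V constant ⇒ P ∝ T: V₃ = V₂; T₃ = T₂·(P₃/P₂) = 181.8 K.

T₃ ≈ 182 K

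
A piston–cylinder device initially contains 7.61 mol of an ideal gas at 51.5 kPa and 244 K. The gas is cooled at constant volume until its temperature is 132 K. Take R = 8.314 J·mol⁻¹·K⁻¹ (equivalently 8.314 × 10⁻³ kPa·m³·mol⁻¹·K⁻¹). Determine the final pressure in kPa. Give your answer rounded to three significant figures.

From PV = nRT: V₁ = nRT₁/P₁ = 0.2998 m³.
Isochoric, so P/T is constant: V₂ = V₁; P₂ = P₁·(T₂/T₁) = 27.86 kPa.

P₂ ≈ 27.9 kPa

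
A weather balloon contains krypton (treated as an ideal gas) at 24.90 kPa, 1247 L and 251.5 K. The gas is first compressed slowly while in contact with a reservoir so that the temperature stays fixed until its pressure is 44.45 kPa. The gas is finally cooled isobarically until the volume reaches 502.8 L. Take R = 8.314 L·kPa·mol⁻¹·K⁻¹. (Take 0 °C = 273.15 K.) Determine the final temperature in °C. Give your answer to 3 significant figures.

Isothermal, so P V is constant: T₂ = T₁; V₂ = V₁·(P₁/P₂) = 698.5 L.
Isobaric, so V/T is constant: P₃ = P₂; T₃ = T₂·(V₃/V₂) = 181.0 K.

T₃ ≈ -92.1 °C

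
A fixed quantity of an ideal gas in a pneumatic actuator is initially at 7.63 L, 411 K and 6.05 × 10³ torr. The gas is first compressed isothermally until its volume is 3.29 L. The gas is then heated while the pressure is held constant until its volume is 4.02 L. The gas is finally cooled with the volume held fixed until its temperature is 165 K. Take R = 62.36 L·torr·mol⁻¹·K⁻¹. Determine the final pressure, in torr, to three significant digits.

T constant ⇒ Boyle's law P V = const: T₂ = T₁; P₂ = P₁·(V₁/V₂) = 1.403e+04 torr.
Isobaric, so V/T is constant: P₃ = P₂; T₃ = T₂·(V₃/V₂) = 502.2 K.
V constant ⇒ P ∝ T: V₄ = V₃; P₄ = P₃·(T₄/T₃) = 4610 torr.

P₄ ≈ 4.61e+03 torr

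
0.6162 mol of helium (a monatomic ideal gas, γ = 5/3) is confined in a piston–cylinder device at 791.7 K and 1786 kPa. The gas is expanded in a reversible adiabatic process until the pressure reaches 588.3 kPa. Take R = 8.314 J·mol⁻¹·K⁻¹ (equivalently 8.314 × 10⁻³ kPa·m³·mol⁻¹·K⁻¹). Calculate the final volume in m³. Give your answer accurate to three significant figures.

V₂ ≈ 0.00442 m³

From PV = nRT: V₁ = nRT₁/P₁ = 0.002271 m³.
Reversible adiabatic, γ = 5/3: T₂ = T₁·(P₂/P₁)^((γ−1)/γ) = 507.7 K; V₂ = V₁·(P₁/P₂)^(1/γ) = 0.004422 m³.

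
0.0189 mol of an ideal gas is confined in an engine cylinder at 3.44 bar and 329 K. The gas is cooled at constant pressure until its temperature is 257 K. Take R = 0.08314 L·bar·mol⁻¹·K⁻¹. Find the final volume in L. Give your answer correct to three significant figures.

From PV = nRT: V₁ = nRT₁/P₁ = 0.1503 L.
Isobaric, so V/T is constant: P₂ = P₁; V₂ = V₁·(T₂/T₁) = 0.1174 L.

V₂ ≈ 0.117 L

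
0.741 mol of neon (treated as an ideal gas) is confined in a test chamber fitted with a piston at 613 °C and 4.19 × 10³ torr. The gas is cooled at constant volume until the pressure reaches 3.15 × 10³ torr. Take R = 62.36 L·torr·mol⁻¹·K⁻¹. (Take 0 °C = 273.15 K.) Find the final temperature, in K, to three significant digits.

Convert: T₁ = 886.1 K.
From PV = nRT: V₁ = nRT₁/P₁ = 9.773 L.
Isochoric, so P/T is constant: V₂ = V₁; T₂ = T₁·(P₂/P₁) = 666.2 K.

T₂ ≈ 666 K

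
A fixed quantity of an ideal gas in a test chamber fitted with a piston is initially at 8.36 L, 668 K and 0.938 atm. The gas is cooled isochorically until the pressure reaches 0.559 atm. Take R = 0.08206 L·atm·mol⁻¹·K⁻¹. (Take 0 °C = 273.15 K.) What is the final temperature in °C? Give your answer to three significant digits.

T₂ ≈ 125 °C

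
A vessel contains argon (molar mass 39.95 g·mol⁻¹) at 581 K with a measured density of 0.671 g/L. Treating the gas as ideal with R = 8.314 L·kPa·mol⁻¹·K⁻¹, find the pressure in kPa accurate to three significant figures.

ρ = PM/(RT) ⇒ P = ρRT/M = (0.671 × 8.314 × 581.0) / 39.95

P ≈ 81.1 kPa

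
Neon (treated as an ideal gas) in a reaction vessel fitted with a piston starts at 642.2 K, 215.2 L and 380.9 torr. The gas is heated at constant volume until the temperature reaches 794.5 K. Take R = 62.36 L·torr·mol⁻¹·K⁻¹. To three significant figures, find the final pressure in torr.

P₂ ≈ 471 torr

Isochoric, so P/T is constant: V₂ = V₁; P₂ = P₁·(T₂/T₁) = 471.2 torr.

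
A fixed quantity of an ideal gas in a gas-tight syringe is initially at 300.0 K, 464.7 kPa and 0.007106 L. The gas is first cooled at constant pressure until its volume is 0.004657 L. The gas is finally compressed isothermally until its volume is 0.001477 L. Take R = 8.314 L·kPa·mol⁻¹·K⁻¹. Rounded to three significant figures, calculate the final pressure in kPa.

P₃ ≈ 1.47e+03 kPa

Isobaric, so V/T is constant: P₂ = P₁; T₂ = T₁·(V₂/V₁) = 196.6 K.
Isothermal, so P V is constant: T₃ = T₂; P₃ = P₂·(V₂/V₃) = 1465 kPa.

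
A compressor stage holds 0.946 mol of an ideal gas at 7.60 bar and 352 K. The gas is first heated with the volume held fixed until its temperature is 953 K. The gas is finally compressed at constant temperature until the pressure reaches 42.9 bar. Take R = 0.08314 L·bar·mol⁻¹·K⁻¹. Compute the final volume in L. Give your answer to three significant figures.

From PV = nRT: V₁ = nRT₁/P₁ = 3.643 L.
Isochoric, so P/T is constant: V₂ = V₁; P₂ = P₁·(T₂/T₁) = 20.58 bar.
Isothermal, so P V is constant: T₃ = T₂; V₃ = V₂·(P₂/P₃) = 1.747 L.

V₃ ≈ 1.75 L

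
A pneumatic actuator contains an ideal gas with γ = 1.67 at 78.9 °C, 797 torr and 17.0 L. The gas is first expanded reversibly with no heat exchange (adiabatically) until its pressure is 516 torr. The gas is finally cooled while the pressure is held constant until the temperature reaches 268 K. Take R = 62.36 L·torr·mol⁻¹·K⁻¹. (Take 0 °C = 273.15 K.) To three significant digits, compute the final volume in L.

V₃ ≈ 20.0 L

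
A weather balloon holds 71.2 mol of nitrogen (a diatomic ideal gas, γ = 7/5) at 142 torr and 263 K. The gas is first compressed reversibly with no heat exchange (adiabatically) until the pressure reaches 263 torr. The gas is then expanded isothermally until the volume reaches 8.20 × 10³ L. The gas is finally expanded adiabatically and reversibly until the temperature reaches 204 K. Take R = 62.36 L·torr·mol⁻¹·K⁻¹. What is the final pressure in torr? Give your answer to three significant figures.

P₄ ≈ 37.7 torr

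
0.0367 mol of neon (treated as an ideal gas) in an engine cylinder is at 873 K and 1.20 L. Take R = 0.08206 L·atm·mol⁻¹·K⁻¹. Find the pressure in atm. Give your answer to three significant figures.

P ≈ 2.19 atm

PV = nRT ⇒ P = nRT/V = (0.0367 × 0.08206 × 873) / 1.20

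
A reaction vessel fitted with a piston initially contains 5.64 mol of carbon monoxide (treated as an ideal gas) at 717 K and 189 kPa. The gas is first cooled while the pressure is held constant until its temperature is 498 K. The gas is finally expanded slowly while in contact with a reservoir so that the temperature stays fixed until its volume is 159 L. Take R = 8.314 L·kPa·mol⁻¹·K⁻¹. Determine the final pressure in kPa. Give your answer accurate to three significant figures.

P₃ ≈ 147 kPa

From PV = nRT: V₁ = nRT₁/P₁ = 177.9 L.
P constant ⇒ V ∝ T: P₂ = P₁; V₂ = V₁·(T₂/T₁) = 123.6 L.
Isothermal, so P V is constant: T₃ = T₂; P₃ = P₂·(V₂/V₃) = 146.9 kPa.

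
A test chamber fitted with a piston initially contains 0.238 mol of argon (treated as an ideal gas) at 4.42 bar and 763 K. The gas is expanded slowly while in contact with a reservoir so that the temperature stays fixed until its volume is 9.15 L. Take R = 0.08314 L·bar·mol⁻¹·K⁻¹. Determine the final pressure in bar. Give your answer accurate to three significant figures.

From PV = nRT: V₁ = nRT₁/P₁ = 3.416 L.
Isothermal, so P V is constant: T₂ = T₁; P₂ = P₁·(V₁/V₂) = 1.650 bar.

P₂ ≈ 1.65 bar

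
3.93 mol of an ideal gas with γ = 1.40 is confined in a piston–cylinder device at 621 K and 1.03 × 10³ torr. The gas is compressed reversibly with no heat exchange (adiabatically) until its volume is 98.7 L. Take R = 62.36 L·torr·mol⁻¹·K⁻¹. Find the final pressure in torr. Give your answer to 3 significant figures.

P₂ ≈ 1.81e+03 torr

From PV = nRT: V₁ = nRT₁/P₁ = 147.8 L.
Adiabatic (γ = 1.40), T V^(γ−1) and P V^γ constant: T₂ = T₁·(V₁/V₂)^(γ−1) = 729.8 K; P₂ = P₁·(V₁/V₂)^γ = 1812 torr.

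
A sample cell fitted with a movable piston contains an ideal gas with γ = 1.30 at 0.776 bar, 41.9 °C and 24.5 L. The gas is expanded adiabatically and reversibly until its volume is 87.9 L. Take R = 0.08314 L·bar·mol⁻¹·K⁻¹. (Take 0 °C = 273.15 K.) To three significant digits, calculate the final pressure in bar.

P₂ ≈ 0.147 bar

Convert: T₁ = 315.0 K.
Adiabatic (γ = 1.30), T V^(γ−1) and P V^γ constant: T₂ = T₁·(V₁/V₂)^(γ−1) = 214.7 K; P₂ = P₁·(V₁/V₂)^γ = 0.1474 bar.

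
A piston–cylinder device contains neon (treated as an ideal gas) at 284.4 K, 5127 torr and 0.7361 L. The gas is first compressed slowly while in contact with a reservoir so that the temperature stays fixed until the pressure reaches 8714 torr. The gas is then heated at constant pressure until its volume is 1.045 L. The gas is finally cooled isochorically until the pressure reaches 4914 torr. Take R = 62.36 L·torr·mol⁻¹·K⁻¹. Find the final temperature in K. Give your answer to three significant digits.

T constant ⇒ Boyle's law P V = const: T₂ = T₁; V₂ = V₁·(P₁/P₂) = 0.4331 L.
P constant ⇒ V ∝ T: P₃ = P₂; T₃ = T₂·(V₃/V₂) = 686.2 K.
V constant ⇒ P ∝ T: V₄ = V₃; T₄ = T₃·(P₄/P₃) = 387.0 K.

T₄ ≈ 387 K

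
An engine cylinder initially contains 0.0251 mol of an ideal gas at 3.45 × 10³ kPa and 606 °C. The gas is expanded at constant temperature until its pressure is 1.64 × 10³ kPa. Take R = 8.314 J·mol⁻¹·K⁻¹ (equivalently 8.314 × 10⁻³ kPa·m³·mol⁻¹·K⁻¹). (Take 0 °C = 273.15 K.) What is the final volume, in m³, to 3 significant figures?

V₂ ≈ 0.000112 m³

Convert: T₁ = 879.1 K.
From PV = nRT: V₁ = nRT₁/P₁ = 5.318e-05 m³.
Isothermal, so P V is constant: T₂ = T₁; V₂ = V₁·(P₁/P₂) = 0.0001119 m³.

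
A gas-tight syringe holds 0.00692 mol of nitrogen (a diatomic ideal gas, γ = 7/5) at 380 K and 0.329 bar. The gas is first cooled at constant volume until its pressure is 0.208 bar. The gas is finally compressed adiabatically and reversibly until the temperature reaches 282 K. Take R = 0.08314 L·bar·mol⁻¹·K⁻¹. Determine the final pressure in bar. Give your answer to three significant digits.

From PV = nRT: V₁ = nRT₁/P₁ = 0.6645 L.
V constant ⇒ P ∝ T: V₂ = V₁; T₂ = T₁·(P₂/P₁) = 240.2 K.
Adiabatic (γ = 7/5), T V^(γ−1) and P V^γ constant: P₃ = P₂·(T₃/T₂)^(γ/(γ−1)) = 0.3645 bar; V₃ = V₂·(T₂/T₃)^(1/(γ−1)) = 0.4452 L.

P₃ ≈ 0.364 bar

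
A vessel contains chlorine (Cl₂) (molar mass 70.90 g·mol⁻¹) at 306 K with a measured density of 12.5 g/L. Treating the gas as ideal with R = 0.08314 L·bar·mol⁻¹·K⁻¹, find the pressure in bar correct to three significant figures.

ρ = PM/(RT) ⇒ P = ρRT/M = (12.5 × 0.08314 × 306.0) / 70.90

P ≈ 4.49 bar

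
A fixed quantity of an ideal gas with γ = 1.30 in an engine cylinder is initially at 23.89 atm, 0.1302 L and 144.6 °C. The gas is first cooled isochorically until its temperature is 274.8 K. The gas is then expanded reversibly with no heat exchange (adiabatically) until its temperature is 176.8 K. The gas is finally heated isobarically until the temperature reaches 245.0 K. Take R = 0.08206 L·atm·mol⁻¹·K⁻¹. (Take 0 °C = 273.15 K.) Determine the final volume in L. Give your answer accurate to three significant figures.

Convert: T₁ = 417.8 K.
V constant ⇒ P ∝ T: V₂ = V₁; P₂ = P₁·(T₂/T₁) = 15.72 atm.
Reversible adiabatic, γ = 1.30: P₃ = P₂·(T₃/T₂)^(γ/(γ−1)) = 2.325 atm; V₃ = V₂·(T₂/T₃)^(1/(γ−1)) = 0.5663 L.
Isobaric, so V/T is constant: P₄ = P₃; V₄ = V₃·(T₄/T₃) = 0.7848 L.

V₄ ≈ 0.785 L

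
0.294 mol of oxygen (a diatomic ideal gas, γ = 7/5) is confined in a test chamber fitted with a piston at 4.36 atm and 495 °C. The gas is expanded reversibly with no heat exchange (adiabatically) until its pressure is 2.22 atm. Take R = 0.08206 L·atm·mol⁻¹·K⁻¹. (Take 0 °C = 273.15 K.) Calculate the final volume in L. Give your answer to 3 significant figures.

V₂ ≈ 6.88 L

Convert: T₁ = 768.1 K.
From PV = nRT: V₁ = nRT₁/P₁ = 4.250 L.
Adiabatic (γ = 7/5), T V^(γ−1) and P V^γ constant: T₂ = T₁·(P₂/P₁)^((γ−1)/γ) = 633.4 K; V₂ = V₁·(P₁/P₂)^(1/γ) = 6.884 L.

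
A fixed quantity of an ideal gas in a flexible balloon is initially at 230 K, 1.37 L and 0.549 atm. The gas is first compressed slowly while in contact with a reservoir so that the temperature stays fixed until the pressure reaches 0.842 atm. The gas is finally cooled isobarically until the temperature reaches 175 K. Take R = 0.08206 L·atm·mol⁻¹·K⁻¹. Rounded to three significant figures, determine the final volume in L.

V₃ ≈ 0.680 L

Isothermal, so P V is constant: T₂ = T₁; V₂ = V₁·(P₁/P₂) = 0.8933 L.
Isobaric, so V/T is constant: P₃ = P₂; V₃ = V₂·(T₃/T₂) = 0.6797 L.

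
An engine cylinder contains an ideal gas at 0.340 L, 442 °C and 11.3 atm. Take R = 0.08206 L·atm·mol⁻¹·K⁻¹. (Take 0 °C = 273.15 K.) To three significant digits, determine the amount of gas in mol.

n ≈ 0.0655 mol

Convert: T = 715.15 K.
PV = nRT ⇒ n = PV/(RT) = (11.3 × 0.340) / (0.08206 × 715.15)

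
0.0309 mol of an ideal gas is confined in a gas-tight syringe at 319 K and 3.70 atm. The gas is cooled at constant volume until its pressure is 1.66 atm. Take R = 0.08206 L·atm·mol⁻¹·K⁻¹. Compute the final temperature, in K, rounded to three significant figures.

T₂ ≈ 143 K

From PV = nRT: V₁ = nRT₁/P₁ = 0.2186 L.
Isochoric, so P/T is constant: V₂ = V₁; T₂ = T₁·(P₂/P₁) = 143.1 K.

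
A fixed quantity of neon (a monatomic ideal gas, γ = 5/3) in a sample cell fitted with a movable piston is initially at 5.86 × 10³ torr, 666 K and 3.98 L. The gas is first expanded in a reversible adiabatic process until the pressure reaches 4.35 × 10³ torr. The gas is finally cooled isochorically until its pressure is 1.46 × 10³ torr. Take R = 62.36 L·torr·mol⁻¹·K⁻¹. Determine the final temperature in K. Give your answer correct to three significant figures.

T₃ ≈ 198 K

Adiabatic (γ = 5/3), T V^(γ−1) and P V^γ constant: T₂ = T₁·(P₂/P₁)^((γ−1)/γ) = 591.2 K; V₂ = V₁·(P₁/P₂)^(1/γ) = 4.759 L.
Isochoric, so P/T is constant: V₃ = V₂; T₃ = T₂·(P₃/P₂) = 198.4 K.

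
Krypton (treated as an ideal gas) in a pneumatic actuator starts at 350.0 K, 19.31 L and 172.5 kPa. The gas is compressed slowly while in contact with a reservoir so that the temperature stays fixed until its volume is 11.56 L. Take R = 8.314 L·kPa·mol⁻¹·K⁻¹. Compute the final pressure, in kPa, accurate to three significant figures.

T constant ⇒ Boyle's law P V = const: T₂ = T₁; P₂ = P₁·(V₁/V₂) = 288.1 kPa.

P₂ ≈ 288 kPa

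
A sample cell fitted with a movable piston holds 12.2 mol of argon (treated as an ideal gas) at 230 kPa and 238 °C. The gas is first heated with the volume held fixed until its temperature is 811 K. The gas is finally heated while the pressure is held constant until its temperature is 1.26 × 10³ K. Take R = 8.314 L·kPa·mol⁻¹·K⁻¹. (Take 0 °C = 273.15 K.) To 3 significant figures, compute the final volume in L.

V₃ ≈ 350 L

Convert: T₁ = 511.1 K.
From PV = nRT: V₁ = nRT₁/P₁ = 225.4 L.
V constant ⇒ P ∝ T: V₂ = V₁; P₂ = P₁·(T₂/T₁) = 364.9 kPa.
Isobaric, so V/T is constant: P₃ = P₂; V₃ = V₂·(T₃/T₂) = 350.2 L.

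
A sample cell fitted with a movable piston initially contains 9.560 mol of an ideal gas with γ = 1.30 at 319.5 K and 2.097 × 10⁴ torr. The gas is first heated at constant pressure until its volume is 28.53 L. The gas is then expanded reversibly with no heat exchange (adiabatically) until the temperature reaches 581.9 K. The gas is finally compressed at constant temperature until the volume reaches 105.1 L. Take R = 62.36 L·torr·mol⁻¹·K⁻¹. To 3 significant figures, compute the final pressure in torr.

P₄ ≈ 3.30e+03 torr

From PV = nRT: V₁ = nRT₁/P₁ = 9.083 L.
P constant ⇒ V ∝ T: P₂ = P₁; T₂ = T₁·(V₂/V₁) = 1004 K.
Reversible adiabatic, γ = 1.30: P₃ = P₂·(T₃/T₂)^(γ/(γ−1)) = 1977 torr; V₃ = V₂·(T₂/T₃)^(1/(γ−1)) = 175.5 L.
T constant ⇒ Boyle's law P V = const: T₄ = T₃; P₄ = P₃·(V₃/V₄) = 3301 torr.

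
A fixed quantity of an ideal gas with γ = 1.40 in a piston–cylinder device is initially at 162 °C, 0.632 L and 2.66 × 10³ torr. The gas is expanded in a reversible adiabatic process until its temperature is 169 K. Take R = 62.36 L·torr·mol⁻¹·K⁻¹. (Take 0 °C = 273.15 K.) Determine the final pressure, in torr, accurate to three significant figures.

Convert: T₁ = 435.1 K.
Reversible adiabatic, γ = 1.40: P₂ = P₁·(T₂/T₁)^(γ/(γ−1)) = 97.11 torr; V₂ = V₁·(T₁/T₂)^(1/(γ−1)) = 6.724 L.

P₂ ≈ 97.1 torr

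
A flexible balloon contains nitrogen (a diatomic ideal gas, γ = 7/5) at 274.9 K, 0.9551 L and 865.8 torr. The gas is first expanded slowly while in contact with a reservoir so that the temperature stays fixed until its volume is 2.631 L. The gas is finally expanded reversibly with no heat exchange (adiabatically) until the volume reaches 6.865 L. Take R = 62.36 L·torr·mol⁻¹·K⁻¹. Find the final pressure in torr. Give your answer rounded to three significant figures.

Isothermal, so P V is constant: T₂ = T₁; P₂ = P₁·(V₁/V₂) = 314.3 torr.
Reversible adiabatic, γ = 7/5: T₃ = T₂·(V₂/V₃)^(γ−1) = 187.3 K; P₃ = P₂·(V₂/V₃)^γ = 82.08 torr.

P₃ ≈ 82.1 torr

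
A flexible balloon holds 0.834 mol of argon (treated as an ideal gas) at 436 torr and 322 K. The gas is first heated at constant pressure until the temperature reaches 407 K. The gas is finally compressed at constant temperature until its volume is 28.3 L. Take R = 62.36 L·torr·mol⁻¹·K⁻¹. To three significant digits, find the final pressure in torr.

P₃ ≈ 748 torr

From PV = nRT: V₁ = nRT₁/P₁ = 38.41 L.
Isobaric, so V/T is constant: P₂ = P₁; V₂ = V₁·(T₂/T₁) = 48.55 L.
Isothermal, so P V is constant: T₃ = T₂; P₃ = P₂·(V₂/V₃) = 748.0 torr.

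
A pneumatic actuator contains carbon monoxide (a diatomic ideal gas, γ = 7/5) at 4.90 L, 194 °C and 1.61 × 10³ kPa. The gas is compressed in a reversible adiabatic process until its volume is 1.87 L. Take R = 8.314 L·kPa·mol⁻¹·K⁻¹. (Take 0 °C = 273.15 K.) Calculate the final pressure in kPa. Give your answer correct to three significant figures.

P₂ ≈ 6.20e+03 kPa

Convert: T₁ = 467.1 K.
Adiabatic (γ = 7/5), T V^(γ−1) and P V^γ constant: T₂ = T₁·(V₁/V₂)^(γ−1) = 686.7 K; P₂ = P₁·(V₁/V₂)^γ = 6202 kPa.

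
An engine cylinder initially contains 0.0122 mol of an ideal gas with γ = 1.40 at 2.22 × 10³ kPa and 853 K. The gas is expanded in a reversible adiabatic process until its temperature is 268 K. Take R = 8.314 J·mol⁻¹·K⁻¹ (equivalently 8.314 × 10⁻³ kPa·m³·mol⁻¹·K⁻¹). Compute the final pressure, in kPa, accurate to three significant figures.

P₂ ≈ 38.6 kPa

From PV = nRT: V₁ = nRT₁/P₁ = 3.897e-05 m³.
Adiabatic (γ = 1.40), T V^(γ−1) and P V^γ constant: P₂ = P₁·(T₂/T₁)^(γ/(γ−1)) = 38.59 kPa; V₂ = V₁·(T₁/T₂)^(1/(γ−1)) = 0.0007044 m³.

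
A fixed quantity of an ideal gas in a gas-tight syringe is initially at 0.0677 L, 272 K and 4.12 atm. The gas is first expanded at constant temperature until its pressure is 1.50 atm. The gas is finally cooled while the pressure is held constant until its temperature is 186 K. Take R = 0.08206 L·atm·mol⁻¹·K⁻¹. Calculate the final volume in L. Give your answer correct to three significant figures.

V₃ ≈ 0.127 L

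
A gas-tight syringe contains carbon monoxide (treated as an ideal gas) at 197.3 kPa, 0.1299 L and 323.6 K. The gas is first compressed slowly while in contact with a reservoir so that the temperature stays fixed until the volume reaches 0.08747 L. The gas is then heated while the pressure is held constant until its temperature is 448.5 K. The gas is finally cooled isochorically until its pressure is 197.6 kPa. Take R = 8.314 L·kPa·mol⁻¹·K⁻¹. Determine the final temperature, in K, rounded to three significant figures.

Isothermal, so P V is constant: T₂ = T₁; P₂ = P₁·(V₁/V₂) = 293.0 kPa.
P constant ⇒ V ∝ T: P₃ = P₂; V₃ = V₂·(T₃/T₂) = 0.1212 L.
Isochoric, so P/T is constant: V₄ = V₃; T₄ = T₃·(P₄/P₃) = 302.5 K.

T₄ ≈ 302 K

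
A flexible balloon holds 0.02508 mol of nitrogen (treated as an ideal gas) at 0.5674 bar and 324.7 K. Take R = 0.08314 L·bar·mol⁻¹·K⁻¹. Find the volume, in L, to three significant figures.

V ≈ 1.19 L

PV = nRT ⇒ V = nRT/P = (0.02508 × 0.08314 × 324.7) / 0.5674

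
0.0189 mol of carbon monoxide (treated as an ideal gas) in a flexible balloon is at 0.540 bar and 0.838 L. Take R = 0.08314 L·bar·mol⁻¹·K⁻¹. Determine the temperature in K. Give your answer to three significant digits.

T ≈ 288 K

PV = nRT ⇒ T = PV/(nR) = (0.540 × 0.838) / (0.0189 × 0.08314)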